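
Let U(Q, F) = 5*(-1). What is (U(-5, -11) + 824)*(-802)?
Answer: -656838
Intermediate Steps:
U(Q, F) = -5
(U(-5, -11) + 824)*(-802) = (-5 + 824)*(-802) = 819*(-802) = -656838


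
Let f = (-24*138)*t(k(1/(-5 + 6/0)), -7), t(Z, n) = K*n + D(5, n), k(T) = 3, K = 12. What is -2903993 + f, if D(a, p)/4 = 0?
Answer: -2625785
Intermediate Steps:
D(a, p) = 0 (D(a, p) = 4*0 = 0)
t(Z, n) = 12*n (t(Z, n) = 12*n + 0 = 12*n)
f = 278208 (f = (-24*138)*(12*(-7)) = -3312*(-84) = 278208)
-2903993 + f = -2903993 + 278208 = -2625785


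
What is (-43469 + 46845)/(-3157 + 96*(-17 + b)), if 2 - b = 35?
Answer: -3376/7957 ≈ -0.42428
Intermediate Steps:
b = -33 (b = 2 - 1*35 = 2 - 35 = -33)
(-43469 + 46845)/(-3157 + 96*(-17 + b)) = (-43469 + 46845)/(-3157 + 96*(-17 - 33)) = 3376/(-3157 + 96*(-50)) = 3376/(-3157 - 4800) = 3376/(-7957) = 3376*(-1/7957) = -3376/7957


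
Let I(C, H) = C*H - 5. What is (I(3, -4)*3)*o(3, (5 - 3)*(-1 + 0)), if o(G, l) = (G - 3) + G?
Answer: -153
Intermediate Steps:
I(C, H) = -5 + C*H
o(G, l) = -3 + 2*G (o(G, l) = (-3 + G) + G = -3 + 2*G)
(I(3, -4)*3)*o(3, (5 - 3)*(-1 + 0)) = ((-5 + 3*(-4))*3)*(-3 + 2*3) = ((-5 - 12)*3)*(-3 + 6) = -17*3*3 = -51*3 = -153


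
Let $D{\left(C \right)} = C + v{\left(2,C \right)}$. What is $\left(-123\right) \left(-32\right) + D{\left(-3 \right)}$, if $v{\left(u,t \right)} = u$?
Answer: $3935$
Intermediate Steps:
$D{\left(C \right)} = 2 + C$ ($D{\left(C \right)} = C + 2 = 2 + C$)
$\left(-123\right) \left(-32\right) + D{\left(-3 \right)} = \left(-123\right) \left(-32\right) + \left(2 - 3\right) = 3936 - 1 = 3935$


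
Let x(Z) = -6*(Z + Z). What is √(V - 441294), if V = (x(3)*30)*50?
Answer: I*√495294 ≈ 703.77*I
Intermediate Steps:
x(Z) = -12*Z
V = -54000 (V = (-12*3*30)*50 = -36*30*50 = -1080*50 = -54000)
√(V - 441294) = √(-54000 - 441294) = √(-495294) = I*√495294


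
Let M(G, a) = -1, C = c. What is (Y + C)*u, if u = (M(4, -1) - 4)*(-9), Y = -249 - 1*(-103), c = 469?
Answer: 14535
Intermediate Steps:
C = 469
Y = -146 (Y = -249 + 103 = -146)
u = 45 (u = (-1 - 4)*(-9) = -5*(-9) = 45)
(Y + C)*u = (-146 + 469)*45 = 323*45 = 14535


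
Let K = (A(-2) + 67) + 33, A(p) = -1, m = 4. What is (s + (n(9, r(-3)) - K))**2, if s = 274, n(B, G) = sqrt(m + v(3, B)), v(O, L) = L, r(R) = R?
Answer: (175 + sqrt(13))**2 ≈ 31900.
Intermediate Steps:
n(B, G) = sqrt(4 + B)
K = 99 (K = (-1 + 67) + 33 = 66 + 33 = 99)
(s + (n(9, r(-3)) - K))**2 = (274 + (sqrt(4 + 9) - 1*99))**2 = (274 + (sqrt(13) - 99))**2 = (274 + (-99 + sqrt(13)))**2 = (175 + sqrt(13))**2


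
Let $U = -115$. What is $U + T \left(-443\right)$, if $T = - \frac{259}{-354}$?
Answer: $- \frac{155447}{354} \approx -439.12$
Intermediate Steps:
$T = \frac{259}{354}$ ($T = \left(-259\right) \left(- \frac{1}{354}\right) = \frac{259}{354} \approx 0.73164$)
$U + T \left(-443\right) = -115 + \frac{259}{354} \left(-443\right) = -115 - \frac{114737}{354} = - \frac{155447}{354}$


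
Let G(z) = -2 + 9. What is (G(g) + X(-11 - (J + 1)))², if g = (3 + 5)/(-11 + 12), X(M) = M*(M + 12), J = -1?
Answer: 16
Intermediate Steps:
X(M) = M*(12 + M)
g = 8 (g = 8/1 = 8*1 = 8)
G(z) = 7
(G(g) + X(-11 - (J + 1)))² = (7 + (-11 - (-1 + 1))*(12 + (-11 - (-1 + 1))))² = (7 + (-11 - 1*0)*(12 + (-11 - 1*0)))² = (7 + (-11 + 0)*(12 + (-11 + 0)))² = (7 - 11*(12 - 11))² = (7 - 11*1)² = (7 - 11)² = (-4)² = 16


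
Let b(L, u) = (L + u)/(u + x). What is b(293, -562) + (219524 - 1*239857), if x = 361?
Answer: -4086664/201 ≈ -20332.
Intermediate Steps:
b(L, u) = (L + u)/(361 + u) (b(L, u) = (L + u)/(u + 361) = (L + u)/(361 + u))
b(293, -562) + (219524 - 1*239857) = (293 - 562)/(361 - 562) + (219524 - 1*239857) = -269/(-201) + (219524 - 239857) = -1/201*(-269) - 20333 = 269/201 - 20333 = -4086664/201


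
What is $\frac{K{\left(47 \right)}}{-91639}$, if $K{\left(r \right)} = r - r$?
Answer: $0$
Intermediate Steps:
$K{\left(r \right)} = 0$
$\frac{K{\left(47 \right)}}{-91639} = \frac{0}{-91639} = 0 \left(- \frac{1}{91639}\right) = 0$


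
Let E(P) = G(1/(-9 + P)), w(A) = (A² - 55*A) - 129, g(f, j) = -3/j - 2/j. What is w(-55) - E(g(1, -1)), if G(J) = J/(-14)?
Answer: 331575/56 ≈ 5921.0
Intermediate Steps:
g(f, j) = -5/j
w(A) = -129 + A² - 55*A
G(J) = -J/14 (G(J) = J*(-1/14) = -J/14)
E(P) = -1/(14*(-9 + P))
w(-55) - E(g(1, -1)) = (-129 + (-55)² - 55*(-55)) - (-1)/(-126 + 14*(-5/(-1))) = (-129 + 3025 + 3025) - (-1)/(-126 + 14*(-5*(-1))) = 5921 - (-1)/(-126 + 14*5) = 5921 - (-1)/(-126 + 70) = 5921 - (-1)/(-56) = 5921 - (-1)*(-1)/56 = 5921 - 1*1/56 = 5921 - 1/56 = 331575/56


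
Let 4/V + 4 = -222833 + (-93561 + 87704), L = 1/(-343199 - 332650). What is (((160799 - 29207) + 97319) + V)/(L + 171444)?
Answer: 3538108189107327/2649883231537277 ≈ 1.3352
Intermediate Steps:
L = -1/675849 (L = 1/(-675849) = -1/675849 ≈ -1.4796e-6)
V = -2/114347 (V = 4/(-4 + (-222833 + (-93561 + 87704))) = 4/(-4 + (-222833 - 5857)) = 4/(-4 - 228690) = 4/(-228694) = 4*(-1/228694) = -2/114347 ≈ -1.7491e-5)
(((160799 - 29207) + 97319) + V)/(L + 171444) = (((160799 - 29207) + 97319) - 2/114347)/(-1/675849 + 171444) = ((131592 + 97319) - 2/114347)/(115870255955/675849) = (228911 - 2/114347)*(675849/115870255955) = (26175286115/114347)*(675849/115870255955) = 3538108189107327/2649883231537277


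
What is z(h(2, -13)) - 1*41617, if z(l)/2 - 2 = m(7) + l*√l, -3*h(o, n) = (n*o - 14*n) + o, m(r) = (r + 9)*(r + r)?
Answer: -41165 - 316*I*√474/9 ≈ -41165.0 - 764.42*I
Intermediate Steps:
m(r) = 2*r*(9 + r) (m(r) = (9 + r)*(2*r) = 2*r*(9 + r))
h(o, n) = -o/3 + 14*n/3 - n*o/3 (h(o, n) = -((n*o - 14*n) + o)/3 = -((-14*n + n*o) + o)/3 = -(o - 14*n + n*o)/3 = -o/3 + 14*n/3 - n*o/3)
z(l) = 452 + 2*l^(3/2) (z(l) = 4 + 2*(2*7*(9 + 7) + l*√l) = 4 + 2*(2*7*16 + l^(3/2)) = 4 + 2*(224 + l^(3/2)) = 4 + (448 + 2*l^(3/2)) = 452 + 2*l^(3/2))
z(h(2, -13)) - 1*41617 = (452 + 2*(-⅓*2 + (14/3)*(-13) - ⅓*(-13)*2)^(3/2)) - 1*41617 = (452 + 2*(-⅔ - 182/3 + 26/3)^(3/2)) - 41617 = (452 + 2*(-158/3)^(3/2)) - 41617 = (452 + 2*(-158*I*√474/9)) - 41617 = (452 - 316*I*√474/9) - 41617 = -41165 - 316*I*√474/9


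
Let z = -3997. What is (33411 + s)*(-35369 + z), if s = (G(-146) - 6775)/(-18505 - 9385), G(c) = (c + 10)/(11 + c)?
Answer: -91706990690331/69725 ≈ -1.3153e+9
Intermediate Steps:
G(c) = (10 + c)/(11 + c)
s = 914489/3765150 (s = ((10 - 146)/(11 - 146) - 6775)/(-18505 - 9385) = (-136/(-135) - 6775)/(-27890) = (-1/135*(-136) - 6775)*(-1/27890) = (136/135 - 6775)*(-1/27890) = -914489/135*(-1/27890) = 914489/3765150 ≈ 0.24288)
(33411 + s)*(-35369 + z) = (33411 + 914489/3765150)*(-35369 - 3997) = (125798341139/3765150)*(-39366) = -91706990690331/69725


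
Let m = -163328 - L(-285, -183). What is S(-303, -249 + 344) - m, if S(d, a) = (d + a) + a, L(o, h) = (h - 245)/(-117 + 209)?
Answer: 3753838/23 ≈ 1.6321e+5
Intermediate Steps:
L(o, h) = -245/92 + h/92 (L(o, h) = (-245 + h)/92 = (-245 + h)*(1/92) = -245/92 + h/92)
S(d, a) = d + 2*a (S(d, a) = (a + d) + a = d + 2*a)
m = -3756437/23 (m = -163328 - (-245/92 + (1/92)*(-183)) = -163328 - (-245/92 - 183/92) = -163328 - 1*(-107/23) = -163328 + 107/23 = -3756437/23 ≈ -1.6332e+5)
S(-303, -249 + 344) - m = (-303 + 2*(-249 + 344)) - 1*(-3756437/23) = (-303 + 2*95) + 3756437/23 = (-303 + 190) + 3756437/23 = -113 + 3756437/23 = 3753838/23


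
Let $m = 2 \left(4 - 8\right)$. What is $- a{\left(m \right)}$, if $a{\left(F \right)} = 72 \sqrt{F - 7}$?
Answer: $- 72 i \sqrt{15} \approx - 278.85 i$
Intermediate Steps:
$m = -8$ ($m = 2 \left(-4\right) = -8$)
$a{\left(F \right)} = 72 \sqrt{-7 + F}$
$- a{\left(m \right)} = - 72 \sqrt{-7 - 8} = - 72 \sqrt{-15} = - 72 i \sqrt{15}$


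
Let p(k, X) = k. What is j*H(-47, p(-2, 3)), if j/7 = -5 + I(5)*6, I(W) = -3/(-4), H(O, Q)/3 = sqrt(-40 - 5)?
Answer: -63*I*sqrt(5)/2 ≈ -70.436*I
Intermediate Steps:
H(O, Q) = 9*I*sqrt(5) (H(O, Q) = 3*sqrt(-40 - 5) = 3*sqrt(-45) = 3*(3*I*sqrt(5)) = 9*I*sqrt(5))
I(W) = 3/4 (I(W) = -3*(-1/4) = 3/4)
j = -7/2 (j = 7*(-5 + (3/4)*6) = 7*(-5 + 9/2) = 7*(-1/2) = -7/2 ≈ -3.5000)
j*H(-47, p(-2, 3)) = -63*I*sqrt(5)/2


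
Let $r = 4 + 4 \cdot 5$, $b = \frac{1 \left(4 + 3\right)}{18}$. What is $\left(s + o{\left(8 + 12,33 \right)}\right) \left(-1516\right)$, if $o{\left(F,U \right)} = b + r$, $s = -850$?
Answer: $\frac{11264638}{9} \approx 1.2516 \cdot 10^{6}$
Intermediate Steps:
$b = \frac{7}{18}$ ($b = 1 \cdot 7 \cdot \frac{1}{18} = 7 \cdot \frac{1}{18} = \frac{7}{18} \approx 0.38889$)
$r = 24$ ($r = 4 + 20 = 24$)
$o{\left(F,U \right)} = \frac{439}{18}$ ($o{\left(F,U \right)} = \frac{7}{18} + 24 = \frac{439}{18}$)
$\left(s + o{\left(8 + 12,33 \right)}\right) \left(-1516\right) = \left(-850 + \frac{439}{18}\right) \left(-1516\right) = \left(- \frac{14861}{18}\right) \left(-1516\right) = \frac{11264638}{9}$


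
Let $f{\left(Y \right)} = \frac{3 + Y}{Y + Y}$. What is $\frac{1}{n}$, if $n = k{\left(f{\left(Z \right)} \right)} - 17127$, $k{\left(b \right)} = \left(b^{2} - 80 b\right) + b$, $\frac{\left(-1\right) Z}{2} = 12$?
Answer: $- \frac{256}{4393311} \approx -5.827 \cdot 10^{-5}$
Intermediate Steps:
$Z = -24$ ($Z = \left(-2\right) 12 = -24$)
$f{\left(Y \right)} = \frac{3 + Y}{2 Y}$
$k{\left(b \right)} = b^{2} - 79 b$
$n = - \frac{4393311}{256}$ ($n = \frac{3 - 24}{2 \left(-24\right)} \left(-79 + \frac{3 - 24}{2 \left(-24\right)}\right) - 17127 = \frac{1}{2} \left(- \frac{1}{24}\right) \left(-21\right) \left(-79 + \frac{1}{2} \left(- \frac{1}{24}\right) \left(-21\right)\right) - 17127 = \frac{7 \left(-79 + \frac{7}{16}\right)}{16} - 17127 = \frac{7}{16} \left(- \frac{1257}{16}\right) - 17127 = - \frac{8799}{256} - 17127 = - \frac{4393311}{256} \approx -17161.0$)
$\frac{1}{n} = \frac{1}{- \frac{4393311}{256}} = - \frac{256}{4393311}$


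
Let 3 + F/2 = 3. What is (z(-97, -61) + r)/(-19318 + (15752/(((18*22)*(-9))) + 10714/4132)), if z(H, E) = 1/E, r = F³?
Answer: 167346/197218840079 ≈ 8.4853e-7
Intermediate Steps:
F = 0 (F = -6 + 2*3 = -6 + 6 = 0)
r = 0 (r = 0³ = 0)
(z(-97, -61) + r)/(-19318 + (15752/(((18*22)*(-9))) + 10714/4132)) = (1/(-61) + 0)/(-19318 + (15752/(((18*22)*(-9))) + 10714/4132)) = (-1/61 + 0)/(-19318 + (15752/((396*(-9))) + 10714*(1/4132))) = -1/(61*(-19318 + (15752/(-3564) + 5357/2066))) = -1/(61*(-19318 + (15752*(-1/3564) + 5357/2066))) = -1/(61*(-19318 + (-358/81 + 5357/2066))) = -1/(61*(-19318 - 305711/167346)) = -1/(61*(-3233095739/167346)) = -1/61*(-167346/3233095739) = 167346/197218840079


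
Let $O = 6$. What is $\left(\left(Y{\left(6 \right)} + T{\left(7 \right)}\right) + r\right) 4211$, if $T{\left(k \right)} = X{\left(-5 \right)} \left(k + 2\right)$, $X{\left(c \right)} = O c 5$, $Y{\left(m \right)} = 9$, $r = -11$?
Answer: $-5693272$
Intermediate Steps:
$X{\left(c \right)} = 30 c$ ($X{\left(c \right)} = 6 c 5 = 30 c$)
$T{\left(k \right)} = -300 - 150 k$ ($T{\left(k \right)} = 30 \left(-5\right) \left(k + 2\right) = - 150 \left(2 + k\right) = -300 - 150 k$)
$\left(\left(Y{\left(6 \right)} + T{\left(7 \right)}\right) + r\right) 4211 = \left(\left(9 - 1350\right) - 11\right) 4211 = \left(-1341 - 11\right) 4211 = \left(-1352\right) 4211 = -5693272$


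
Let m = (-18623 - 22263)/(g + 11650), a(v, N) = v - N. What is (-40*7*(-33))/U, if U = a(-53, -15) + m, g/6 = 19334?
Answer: -589761480/2445869 ≈ -241.13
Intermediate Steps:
g = 116004 (g = 6*19334 = 116004)
m = -20443/63827 (m = (-18623 - 22263)/(116004 + 11650) = -40886/127654 = -40886*1/127654 = -20443/63827 ≈ -0.32029)
U = -2445869/63827 (U = (-53 - 1*(-15)) - 20443/63827 = (-53 + 15) - 20443/63827 = -38 - 20443/63827 = -2445869/63827 ≈ -38.320)
(-40*7*(-33))/U = (-40*7*(-33))/(-2445869/63827) = -280*(-33)*(-63827/2445869) = 9240*(-63827/2445869) = -589761480/2445869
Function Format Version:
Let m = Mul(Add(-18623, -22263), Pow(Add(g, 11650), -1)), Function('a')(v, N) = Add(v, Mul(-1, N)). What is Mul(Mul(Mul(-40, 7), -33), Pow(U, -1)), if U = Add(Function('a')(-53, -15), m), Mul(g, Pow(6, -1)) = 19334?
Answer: Rational(-589761480, 2445869) ≈ -241.13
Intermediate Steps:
g = 116004 (g = Mul(6, 19334) = 116004)
m = Rational(-20443, 63827) (m = Mul(Add(-18623, -22263), Pow(Add(116004, 11650), -1)) = Mul(-40886, Pow(127654, -1)) = Mul(-40886, Rational(1, 127654)) = Rational(-20443, 63827) ≈ -0.32029)
U = Rational(-2445869, 63827) (U = Add(Add(-53, Mul(-1, -15)), Rational(-20443, 63827)) = Add(Add(-53, 15), Rational(-20443, 63827)) = Add(-38, Rational(-20443, 63827)) = Rational(-2445869, 63827) ≈ -38.320)
Mul(Mul(Mul(-40, 7), -33), Pow(U, -1)) = Mul(Mul(Mul(-40, 7), -33), Pow(Rational(-2445869, 63827), -1)) = Mul(Mul(-280, -33), Rational(-63827, 2445869)) = Mul(9240, Rational(-63827, 2445869)) = Rational(-589761480, 2445869)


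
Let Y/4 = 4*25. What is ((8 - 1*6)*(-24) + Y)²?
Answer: 123904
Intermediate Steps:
Y = 400 (Y = 4*(4*25) = 4*100 = 400)
((8 - 1*6)*(-24) + Y)² = ((8 - 1*6)*(-24) + 400)² = ((8 - 6)*(-24) + 400)² = (2*(-24) + 400)² = (-48 + 400)² = 352² = 123904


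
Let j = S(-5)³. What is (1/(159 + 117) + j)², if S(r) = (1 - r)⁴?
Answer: 360950936829189072519169/76176 ≈ 4.7384e+18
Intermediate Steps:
j = 2176782336 (j = ((-1 - 5)⁴)³ = ((-6)⁴)³ = 1296³ = 2176782336)
(1/(159 + 117) + j)² = (1/(159 + 117) + 2176782336)² = (1/276 + 2176782336)² = (600791924737/276)² = 360950936829189072519169/76176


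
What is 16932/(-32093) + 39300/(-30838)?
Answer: -891701958/494841967 ≈ -1.8020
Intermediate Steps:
16932/(-32093) + 39300/(-30838) = 16932*(-1/32093) + 39300*(-1/30838) = -16932/32093 - 19650/15419 = -891701958/494841967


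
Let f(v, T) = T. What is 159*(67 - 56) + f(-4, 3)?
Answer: 1752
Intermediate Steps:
159*(67 - 56) + f(-4, 3) = 159*(67 - 56) + 3 = 159*11 + 3 = 1749 + 3 = 1752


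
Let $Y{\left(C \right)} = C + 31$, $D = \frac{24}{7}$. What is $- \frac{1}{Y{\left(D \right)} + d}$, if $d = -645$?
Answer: $\frac{7}{4274} \approx 0.0016378$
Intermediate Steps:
$D = \frac{24}{7}$ ($D = 24 \cdot \frac{1}{7} = \frac{24}{7} \approx 3.4286$)
$Y{\left(C \right)} = 31 + C$
$- \frac{1}{Y{\left(D \right)} + d} = - \frac{1}{\left(31 + \frac{24}{7}\right) - 645} = - \frac{1}{\frac{241}{7} - 645} = - \frac{1}{- \frac{4274}{7}} = \left(-1\right) \left(- \frac{7}{4274}\right) = \frac{7}{4274}$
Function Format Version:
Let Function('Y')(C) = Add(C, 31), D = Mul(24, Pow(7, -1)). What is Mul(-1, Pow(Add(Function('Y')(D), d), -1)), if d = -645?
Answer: Rational(7, 4274) ≈ 0.0016378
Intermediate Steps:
D = Rational(24, 7) (D = Mul(24, Rational(1, 7)) = Rational(24, 7) ≈ 3.4286)
Function('Y')(C) = Add(31, C)
Mul(-1, Pow(Add(Function('Y')(D), d), -1)) = Mul(-1, Pow(Add(Add(31, Rational(24, 7)), -645), -1)) = Mul(-1, Pow(Add(Rational(241, 7), -645), -1)) = Mul(-1, Pow(Rational(-4274, 7), -1)) = Mul(-1, Rational(-7, 4274)) = Rational(7, 4274)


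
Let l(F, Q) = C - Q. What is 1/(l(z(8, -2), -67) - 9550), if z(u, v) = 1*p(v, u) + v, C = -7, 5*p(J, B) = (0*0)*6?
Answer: -1/9490 ≈ -0.00010537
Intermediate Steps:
p(J, B) = 0 (p(J, B) = ((0*0)*6)/5 = (0*6)/5 = (⅕)*0 = 0)
z(u, v) = v (z(u, v) = 1*0 + v = 0 + v = v)
l(F, Q) = -7 - Q
1/(l(z(8, -2), -67) - 9550) = 1/((-7 - 1*(-67)) - 9550) = 1/((-7 + 67) - 9550) = 1/(60 - 9550) = 1/(-9490) = -1/9490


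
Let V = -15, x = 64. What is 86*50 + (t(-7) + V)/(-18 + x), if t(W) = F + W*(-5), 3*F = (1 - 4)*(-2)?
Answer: 98911/23 ≈ 4300.5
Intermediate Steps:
F = 2 (F = ((1 - 4)*(-2))/3 = (-3*(-2))/3 = (⅓)*6 = 2)
t(W) = 2 - 5*W (t(W) = 2 + W*(-5) = 2 - 5*W)
86*50 + (t(-7) + V)/(-18 + x) = 86*50 + ((2 - 5*(-7)) - 15)/(-18 + 64) = 4300 + ((2 + 35) - 15)/46 = 4300 + (37 - 15)*(1/46) = 4300 + 22*(1/46) = 4300 + 11/23 = 98911/23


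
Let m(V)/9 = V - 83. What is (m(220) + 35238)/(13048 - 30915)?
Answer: -36471/17867 ≈ -2.0412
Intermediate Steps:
m(V) = -747 + 9*V (m(V) = 9*(V - 83) = 9*(-83 + V) = -747 + 9*V)
(m(220) + 35238)/(13048 - 30915) = ((-747 + 9*220) + 35238)/(13048 - 30915) = ((-747 + 1980) + 35238)/(-17867) = (1233 + 35238)*(-1/17867) = 36471*(-1/17867) = -36471/17867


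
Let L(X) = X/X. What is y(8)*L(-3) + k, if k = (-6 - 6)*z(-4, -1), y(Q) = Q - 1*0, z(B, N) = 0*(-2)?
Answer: 8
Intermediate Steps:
z(B, N) = 0
L(X) = 1
y(Q) = Q (y(Q) = Q + 0 = Q)
k = 0 (k = (-6 - 6)*0 = -12*0 = 0)
y(8)*L(-3) + k = 8*1 + 0 = 8 + 0 = 8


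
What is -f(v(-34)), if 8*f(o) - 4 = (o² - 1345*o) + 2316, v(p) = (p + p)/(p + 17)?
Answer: 761/2 ≈ 380.50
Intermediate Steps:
v(p) = 2*p/(17 + p) (v(p) = (2*p)/(17 + p) = 2*p/(17 + p))
f(o) = 290 - 1345*o/8 + o²/8 (f(o) = ½ + ((o² - 1345*o) + 2316)/8 = ½ + (2316 + o² - 1345*o)/8 = ½ + (579/2 - 1345*o/8 + o²/8) = 290 - 1345*o/8 + o²/8)
-f(v(-34)) = -(290 - 1345*(-34)/(4*(17 - 34)) + (2*(-34)/(17 - 34))²/8) = -(290 - 1345*(-34)/(4*(-17)) + (2*(-34)/(-17))²/8) = -(290 - 1345*(-34)*(-1)/(4*17) + (2*(-34)*(-1/17))²/8) = -(290 - 1345/8*4 + (⅛)*4²) = -(290 - 1345/2 + (⅛)*16) = -(290 - 1345/2 + 2) = -1*(-761/2) = 761/2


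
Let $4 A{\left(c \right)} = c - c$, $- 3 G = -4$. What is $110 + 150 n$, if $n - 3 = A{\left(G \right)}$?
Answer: $560$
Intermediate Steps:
$G = \frac{4}{3}$ ($G = \left(- \frac{1}{3}\right) \left(-4\right) = \frac{4}{3} \approx 1.3333$)
$A{\left(c \right)} = 0$ ($A{\left(c \right)} = \frac{c - c}{4} = \frac{1}{4} \cdot 0 = 0$)
$n = 3$ ($n = 3 + 0 = 3$)
$110 + 150 n = 110 + 150 \cdot 3 = 110 + 450 = 560$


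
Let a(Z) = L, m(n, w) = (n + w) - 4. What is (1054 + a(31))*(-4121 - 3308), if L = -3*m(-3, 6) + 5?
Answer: -7889598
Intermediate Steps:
m(n, w) = -4 + n + w
L = 8 (L = -3*(-4 - 3 + 6) + 5 = -3*(-1) + 5 = 3 + 5 = 8)
a(Z) = 8
(1054 + a(31))*(-4121 - 3308) = (1054 + 8)*(-4121 - 3308) = 1062*(-7429) = -7889598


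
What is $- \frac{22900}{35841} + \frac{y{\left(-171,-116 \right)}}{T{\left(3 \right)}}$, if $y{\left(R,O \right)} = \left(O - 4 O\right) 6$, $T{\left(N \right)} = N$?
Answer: $\frac{24922436}{35841} \approx 695.36$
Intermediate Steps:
$y{\left(R,O \right)} = - 18 O$ ($y{\left(R,O \right)} = - 3 O 6 = - 18 O$)
$- \frac{22900}{35841} + \frac{y{\left(-171,-116 \right)}}{T{\left(3 \right)}} = - \frac{22900}{35841} + \frac{\left(-18\right) \left(-116\right)}{3} = \left(-22900\right) \frac{1}{35841} + 2088 \cdot \frac{1}{3} = - \frac{22900}{35841} + 696 = \frac{24922436}{35841}$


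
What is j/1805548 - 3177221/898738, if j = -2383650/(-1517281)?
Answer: -1088008750986526831/307764253576420643 ≈ -3.5352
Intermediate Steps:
j = 2383650/1517281 (j = -2383650*(-1/1517281) = 2383650/1517281 ≈ 1.5710)
j/1805548 - 3177221/898738 = (2383650/1517281)/1805548 - 3177221/898738 = (2383650/1517281)*(1/1805548) - 3177221*1/898738 = 1191825/1369761837494 - 3177221/898738 = -1088008750986526831/307764253576420643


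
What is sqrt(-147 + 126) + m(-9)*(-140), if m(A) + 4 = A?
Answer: 1820 + I*sqrt(21) ≈ 1820.0 + 4.5826*I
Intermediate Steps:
m(A) = -4 + A
sqrt(-147 + 126) + m(-9)*(-140) = sqrt(-147 + 126) + (-4 - 9)*(-140) = sqrt(-21) - 13*(-140) = I*sqrt(21) + 1820 = 1820 + I*sqrt(21)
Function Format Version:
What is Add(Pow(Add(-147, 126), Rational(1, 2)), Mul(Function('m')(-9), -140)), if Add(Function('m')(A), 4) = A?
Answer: Add(1820, Mul(I, Pow(21, Rational(1, 2)))) ≈ Add(1820.0, Mul(4.5826, I))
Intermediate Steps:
Function('m')(A) = Add(-4, A)
Add(Pow(Add(-147, 126), Rational(1, 2)), Mul(Function('m')(-9), -140)) = Add(Pow(Add(-147, 126), Rational(1, 2)), Mul(Add(-4, -9), -140)) = Add(Pow(-21, Rational(1, 2)), Mul(-13, -140)) = Add(Mul(I, Pow(21, Rational(1, 2))), 1820) = Add(1820, Mul(I, Pow(21, Rational(1, 2))))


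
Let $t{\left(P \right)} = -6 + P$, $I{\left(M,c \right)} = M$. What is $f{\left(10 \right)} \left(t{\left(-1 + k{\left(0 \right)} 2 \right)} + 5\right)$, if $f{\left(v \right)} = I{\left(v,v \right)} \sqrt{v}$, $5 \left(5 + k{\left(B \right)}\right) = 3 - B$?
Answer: $- 108 \sqrt{10} \approx -341.53$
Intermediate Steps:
$k{\left(B \right)} = - \frac{22}{5} - \frac{B}{5}$ ($k{\left(B \right)} = -5 + \frac{3 - B}{5} = -5 - \left(- \frac{3}{5} + \frac{B}{5}\right) = - \frac{22}{5} - \frac{B}{5}$)
$f{\left(v \right)} = v^{\frac{3}{2}}$ ($f{\left(v \right)} = v \sqrt{v} = v^{\frac{3}{2}}$)
$f{\left(10 \right)} \left(t{\left(-1 + k{\left(0 \right)} 2 \right)} + 5\right) = 10^{\frac{3}{2}} \left(\left(-6 + \left(-1 + \left(- \frac{22}{5} - 0\right) 2\right)\right) + 5\right) = 10 \sqrt{10} \left(\left(-6 + \left(-1 + \left(- \frac{22}{5} + 0\right) 2\right)\right) + 5\right) = 10 \sqrt{10} \left(\left(-6 - \frac{49}{5}\right) + 5\right) = 10 \sqrt{10} \left(- \frac{79}{5} + 5\right) = 10 \sqrt{10} \left(- \frac{54}{5}\right) = - 108 \sqrt{10}$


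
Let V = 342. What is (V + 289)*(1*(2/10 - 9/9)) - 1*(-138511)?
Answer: 690031/5 ≈ 1.3801e+5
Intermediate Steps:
(V + 289)*(1*(2/10 - 9/9)) - 1*(-138511) = (342 + 289)*(1*(2/10 - 9/9)) - 1*(-138511) = 631*(1*(2*(1/10) - 9*1/9)) + 138511 = 631*(1*(1/5 - 1)) + 138511 = 631*(1*(-4/5)) + 138511 = 631*(-4/5) + 138511 = -2524/5 + 138511 = 690031/5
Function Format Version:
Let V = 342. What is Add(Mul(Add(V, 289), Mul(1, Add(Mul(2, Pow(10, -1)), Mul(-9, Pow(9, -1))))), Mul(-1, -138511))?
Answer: Rational(690031, 5) ≈ 1.3801e+5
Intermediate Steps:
Add(Mul(Add(V, 289), Mul(1, Add(Mul(2, Pow(10, -1)), Mul(-9, Pow(9, -1))))), Mul(-1, -138511)) = Add(Mul(Add(342, 289), Mul(1, Add(Mul(2, Pow(10, -1)), Mul(-9, Pow(9, -1))))), Mul(-1, -138511)) = Add(Mul(631, Mul(1, Add(Mul(2, Rational(1, 10)), Mul(-9, Rational(1, 9))))), 138511) = Add(Mul(631, Mul(1, Add(Rational(1, 5), -1))), 138511) = Add(Mul(631, Mul(1, Rational(-4, 5))), 138511) = Add(Mul(631, Rational(-4, 5)), 138511) = Add(Rational(-2524, 5), 138511) = Rational(690031, 5)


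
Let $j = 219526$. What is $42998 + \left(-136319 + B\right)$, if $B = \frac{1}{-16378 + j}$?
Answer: $- \frac{18957974507}{203148} \approx -93321.0$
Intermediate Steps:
$B = \frac{1}{203148}$ ($B = \frac{1}{-16378 + 219526} = \frac{1}{203148} \approx 4.9225 \cdot 10^{-6}$)
$42998 + \left(-136319 + B\right) = 42998 + \left(-136319 + \frac{1}{203148}\right) = 42998 - \frac{27692932211}{203148} = - \frac{18957974507}{203148}$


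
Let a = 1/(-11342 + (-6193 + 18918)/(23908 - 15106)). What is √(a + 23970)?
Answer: 2*√59708936351381787813/99819559 ≈ 154.82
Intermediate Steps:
a = -8802/99819559 (a = 1/(-11342 + 12725/8802) = 1/(-99819559/8802) = -8802/99819559 ≈ -8.8179e-5)
√(a + 23970) = √(-8802/99819559 + 23970) = √(2392674820428/99819559) = 2*√59708936351381787813/99819559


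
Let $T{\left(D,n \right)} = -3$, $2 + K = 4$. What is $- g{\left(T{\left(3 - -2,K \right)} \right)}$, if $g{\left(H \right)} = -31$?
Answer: $31$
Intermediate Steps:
$K = 2$ ($K = -2 + 4 = 2$)
$- g{\left(T{\left(3 - -2,K \right)} \right)} = \left(-1\right) \left(-31\right) = 31$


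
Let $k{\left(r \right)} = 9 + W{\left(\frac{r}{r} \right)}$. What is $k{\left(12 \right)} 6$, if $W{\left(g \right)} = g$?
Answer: $60$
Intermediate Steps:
$k{\left(r \right)} = 10$ ($k{\left(r \right)} = 9 + \frac{r}{r} = 9 + 1 = 10$)
$k{\left(12 \right)} 6 = 10 \cdot 6 = 60$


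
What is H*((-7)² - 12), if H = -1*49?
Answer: -1813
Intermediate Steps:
H = -49
H*((-7)² - 12) = -49*((-7)² - 12) = -49*(49 - 12) = -49*37 = -1813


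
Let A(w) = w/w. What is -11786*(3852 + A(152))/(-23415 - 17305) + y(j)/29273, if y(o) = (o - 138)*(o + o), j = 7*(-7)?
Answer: 665037922377/595998280 ≈ 1115.8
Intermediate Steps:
A(w) = 1
j = -49
y(o) = 2*o*(-138 + o) (y(o) = (-138 + o)*(2*o) = 2*o*(-138 + o))
-11786*(3852 + A(152))/(-23415 - 17305) + y(j)/29273 = -11786*(3852 + 1)/(-23415 - 17305) + (2*(-49)*(-138 - 49))/29273 = -11786/((-40720/3853)) + (2*(-49)*(-187))*(1/29273) = -11786/((-40720*1/3853)) + 18326*(1/29273) = -11786/(-40720/3853) + 18326/29273 = -11786*(-3853/40720) + 18326/29273 = 22705729/20360 + 18326/29273 = 665037922377/595998280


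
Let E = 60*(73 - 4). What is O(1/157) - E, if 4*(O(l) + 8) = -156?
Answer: -4187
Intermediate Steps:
O(l) = -47 (O(l) = -8 + (¼)*(-156) = -8 - 39 = -47)
E = 4140 (E = 60*69 = 4140)
O(1/157) - E = -47 - 1*4140 = -47 - 4140 = -4187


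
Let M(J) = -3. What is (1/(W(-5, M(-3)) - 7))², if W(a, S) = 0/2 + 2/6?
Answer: 9/400 ≈ 0.022500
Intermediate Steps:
W(a, S) = ⅓ (W(a, S) = 0*(½) + 2*(⅙) = 0 + ⅓ = ⅓)
(1/(W(-5, M(-3)) - 7))² = (1/(⅓ - 7))² = (1/(-20/3))² = (-3/20)² = 9/400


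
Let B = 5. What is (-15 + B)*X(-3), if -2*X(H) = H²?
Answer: 45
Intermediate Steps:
X(H) = -H²/2
(-15 + B)*X(-3) = (-15 + 5)*(-½*(-3)²) = -(-5)*9 = -10*(-9/2) = 45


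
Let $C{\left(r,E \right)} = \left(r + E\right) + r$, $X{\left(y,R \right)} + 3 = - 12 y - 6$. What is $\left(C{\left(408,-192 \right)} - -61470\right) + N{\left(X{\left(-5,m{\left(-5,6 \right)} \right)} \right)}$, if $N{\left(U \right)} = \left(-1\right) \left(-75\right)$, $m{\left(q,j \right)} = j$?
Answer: $62169$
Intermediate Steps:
$X{\left(y,R \right)} = -9 - 12 y$ ($X{\left(y,R \right)} = -3 - \left(6 + 12 y\right) = -9 - 12 y$)
$N{\left(U \right)} = 75$
$C{\left(r,E \right)} = E + 2 r$ ($C{\left(r,E \right)} = \left(E + r\right) + r = E + 2 r$)
$\left(C{\left(408,-192 \right)} - -61470\right) + N{\left(X{\left(-5,m{\left(-5,6 \right)} \right)} \right)} = \left(\left(-192 + 2 \cdot 408\right) - -61470\right) + 75 = \left(\left(-192 + 816\right) + 61470\right) + 75 = \left(624 + 61470\right) + 75 = 62094 + 75 = 62169$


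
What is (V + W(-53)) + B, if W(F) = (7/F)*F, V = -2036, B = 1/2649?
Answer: -5374820/2649 ≈ -2029.0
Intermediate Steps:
B = 1/2649 ≈ 0.00037750
W(F) = 7
(V + W(-53)) + B = (-2036 + 7) + 1/2649 = -2029 + 1/2649 = -5374820/2649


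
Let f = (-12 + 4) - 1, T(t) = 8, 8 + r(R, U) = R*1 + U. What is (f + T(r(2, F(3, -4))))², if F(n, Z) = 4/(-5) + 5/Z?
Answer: 1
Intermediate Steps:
F(n, Z) = -⅘ + 5/Z (F(n, Z) = 4*(-⅕) + 5/Z = -⅘ + 5/Z)
r(R, U) = -8 + R + U (r(R, U) = -8 + (R*1 + U) = -8 + (R + U) = -8 + R + U)
f = -9 (f = -8 - 1 = -9)
(f + T(r(2, F(3, -4))))² = (-9 + 8)² = (-1)² = 1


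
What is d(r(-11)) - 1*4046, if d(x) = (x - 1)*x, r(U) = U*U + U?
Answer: 7944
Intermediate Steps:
r(U) = U + U**2 (r(U) = U**2 + U = U + U**2)
d(x) = x*(-1 + x) (d(x) = (-1 + x)*x = x*(-1 + x))
d(r(-11)) - 1*4046 = (-11*(1 - 11))*(-1 - 11*(1 - 11)) - 1*4046 = (-11*(-10))*(-1 - 11*(-10)) - 4046 = 110*(-1 + 110) - 4046 = 110*109 - 4046 = 11990 - 4046 = 7944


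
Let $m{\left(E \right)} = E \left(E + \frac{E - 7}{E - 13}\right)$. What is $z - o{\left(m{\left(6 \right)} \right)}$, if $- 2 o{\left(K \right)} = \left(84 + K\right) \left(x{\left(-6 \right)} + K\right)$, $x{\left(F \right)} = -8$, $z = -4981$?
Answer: $- \frac{158623}{49} \approx -3237.2$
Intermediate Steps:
$m{\left(E \right)} = E \left(E + \frac{-7 + E}{-13 + E}\right)$
$o{\left(K \right)} = - \frac{\left(-8 + K\right) \left(84 + K\right)}{2}$ ($o{\left(K \right)} = - \frac{\left(84 + K\right) \left(-8 + K\right)}{2} = - \frac{\left(-8 + K\right) \left(84 + K\right)}{2}$)
$z - o{\left(m{\left(6 \right)} \right)} = -4981 - \left(336 - 38 \frac{6 \left(-7 + 6^{2} - 72\right)}{-13 + 6} - \frac{\left(\frac{6 \left(-7 + 6^{2} - 72\right)}{-13 + 6}\right)^{2}}{2}\right) = -4981 - \left(336 - 38 \frac{6 \left(-7 + 36 - 72\right)}{-7} - \frac{\left(\frac{6 \left(-7 + 36 - 72\right)}{-7}\right)^{2}}{2}\right) = -4981 - \left(336 - 38 \cdot 6 \left(- \frac{1}{7}\right) \left(-43\right) - \frac{\left(6 \left(- \frac{1}{7}\right) \left(-43\right)\right)^{2}}{2}\right) = -4981 - \left(336 - \frac{9804}{7} - \frac{\left(\frac{258}{7}\right)^{2}}{2}\right) = -4981 - \left(336 - \frac{9804}{7} - \frac{33282}{49}\right) = -4981 - - \frac{85446}{49} = -4981 + \frac{85446}{49} = - \frac{158623}{49}$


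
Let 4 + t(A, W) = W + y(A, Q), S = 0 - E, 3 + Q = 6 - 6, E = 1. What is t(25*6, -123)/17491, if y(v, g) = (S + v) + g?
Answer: 19/17491 ≈ 0.0010863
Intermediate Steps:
Q = -3 (Q = -3 + (6 - 6) = -3 + 0 = -3)
S = -1 (S = 0 - 1*1 = 0 - 1 = -1)
y(v, g) = -1 + g + v (y(v, g) = (-1 + v) + g = -1 + g + v)
t(A, W) = -8 + A + W (t(A, W) = -4 + (W + (-1 - 3 + A)) = -4 + (W + (-4 + A)) = -4 + (-4 + A + W) = -8 + A + W)
t(25*6, -123)/17491 = (-8 + 25*6 - 123)/17491 = (-8 + 150 - 123)*(1/17491) = 19*(1/17491) = 19/17491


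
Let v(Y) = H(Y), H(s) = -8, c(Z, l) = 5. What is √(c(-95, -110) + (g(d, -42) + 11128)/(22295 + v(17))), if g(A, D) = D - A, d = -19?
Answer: 2*√682762245/22287 ≈ 2.3448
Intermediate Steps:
v(Y) = -8
√(c(-95, -110) + (g(d, -42) + 11128)/(22295 + v(17))) = √(5 + ((-42 - 1*(-19)) + 11128)/(22295 - 8)) = √(5 + ((-42 + 19) + 11128)/22287) = √(5 + (-23 + 11128)*(1/22287)) = √(5 + 11105*(1/22287)) = √(5 + 11105/22287) = √(122540/22287) = 2*√682762245/22287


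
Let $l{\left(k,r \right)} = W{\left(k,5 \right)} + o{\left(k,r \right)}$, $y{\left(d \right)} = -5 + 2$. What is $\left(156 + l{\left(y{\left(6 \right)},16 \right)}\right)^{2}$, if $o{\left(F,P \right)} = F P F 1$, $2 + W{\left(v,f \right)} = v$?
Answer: $87025$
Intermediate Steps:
$W{\left(v,f \right)} = -2 + v$
$o{\left(F,P \right)} = P F^{2}$ ($o{\left(F,P \right)} = F F P 1 = P F^{2} \cdot 1 = P F^{2}$)
$y{\left(d \right)} = -3$
$l{\left(k,r \right)} = -2 + k + r k^{2}$ ($l{\left(k,r \right)} = \left(-2 + k\right) + r k^{2} = -2 + k + r k^{2}$)
$\left(156 + l{\left(y{\left(6 \right)},16 \right)}\right)^{2} = \left(156 - \left(5 - 144\right)\right)^{2} = \left(156 - -139\right)^{2} = \left(156 + 139\right)^{2} = 295^{2} = 87025$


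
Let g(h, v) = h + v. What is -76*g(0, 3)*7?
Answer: -1596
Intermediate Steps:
-76*g(0, 3)*7 = -76*(0 + 3)*7 = -76*3*7 = -228*7 = -1596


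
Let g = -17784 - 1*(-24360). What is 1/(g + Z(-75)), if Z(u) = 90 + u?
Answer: 1/6591 ≈ 0.00015172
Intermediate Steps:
g = 6576 (g = -17784 + 24360 = 6576)
1/(g + Z(-75)) = 1/(6576 + (90 - 75)) = 1/(6576 + 15) = 1/6591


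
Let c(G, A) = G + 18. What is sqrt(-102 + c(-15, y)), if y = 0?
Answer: 3*I*sqrt(11) ≈ 9.9499*I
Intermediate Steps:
c(G, A) = 18 + G
sqrt(-102 + c(-15, y)) = sqrt(-102 + (18 - 15)) = sqrt(-102 + 3) = sqrt(-99) = 3*I*sqrt(11)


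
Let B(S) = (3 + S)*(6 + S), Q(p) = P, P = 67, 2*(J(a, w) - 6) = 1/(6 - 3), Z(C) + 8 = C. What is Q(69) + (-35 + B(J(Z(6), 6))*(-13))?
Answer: -51043/36 ≈ -1417.9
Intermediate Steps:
Z(C) = -8 + C
J(a, w) = 37/6 (J(a, w) = 6 + 1/(2*(6 - 3)) = 6 + (½)/3 = 6 + (½)*(⅓) = 6 + ⅙ = 37/6)
Q(p) = 67
Q(69) + (-35 + B(J(Z(6), 6))*(-13)) = 67 + (-35 + (18 + (37/6)² + 9*(37/6))*(-13)) = 67 + (-35 + (18 + 1369/36 + 111/2)*(-13)) = 67 + (-35 + (4015/36)*(-13)) = 67 + (-35 - 52195/36) = 67 - 53455/36 = -51043/36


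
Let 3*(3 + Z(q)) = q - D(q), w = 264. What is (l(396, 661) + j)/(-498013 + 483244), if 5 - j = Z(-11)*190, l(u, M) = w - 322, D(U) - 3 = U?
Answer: -707/14769 ≈ -0.047871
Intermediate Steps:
D(U) = 3 + U
l(u, M) = -58 (l(u, M) = 264 - 322 = -58)
Z(q) = -4 (Z(q) = -3 + (q - (3 + q))/3 = -3 + (q + (-3 - q))/3 = -3 + (⅓)*(-3) = -3 - 1 = -4)
j = 765 (j = 5 - (-4)*190 = 5 - 1*(-760) = 5 + 760 = 765)
(l(396, 661) + j)/(-498013 + 483244) = (-58 + 765)/(-498013 + 483244) = 707/(-14769) = 707*(-1/14769) = -707/14769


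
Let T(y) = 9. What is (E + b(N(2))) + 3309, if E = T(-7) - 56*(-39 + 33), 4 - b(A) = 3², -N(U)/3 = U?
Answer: 3649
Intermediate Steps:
N(U) = -3*U
b(A) = -5 (b(A) = 4 - 1*3² = 4 - 1*9 = 4 - 9 = -5)
E = 345 (E = 9 - 56*(-39 + 33) = 9 - 56*(-6) = 9 + 336 = 345)
(E + b(N(2))) + 3309 = (345 - 5) + 3309 = 340 + 3309 = 3649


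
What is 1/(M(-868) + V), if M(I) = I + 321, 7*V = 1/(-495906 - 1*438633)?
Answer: -6541773/3578349832 ≈ -0.0018282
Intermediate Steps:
V = -1/6541773 (V = 1/(7*(-495906 - 1*438633)) = 1/(7*(-495906 - 438633)) = (⅐)/(-934539) = (⅐)*(-1/934539) = -1/6541773 ≈ -1.5286e-7)
M(I) = 321 + I
1/(M(-868) + V) = 1/((321 - 868) - 1/6541773) = 1/(-547 - 1/6541773) = 1/(-3578349832/6541773) = -6541773/3578349832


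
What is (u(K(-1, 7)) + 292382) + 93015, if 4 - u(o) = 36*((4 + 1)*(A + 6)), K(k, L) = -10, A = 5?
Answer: 383421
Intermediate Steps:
u(o) = -1976 (u(o) = 4 - 36*(4 + 1)*(5 + 6) = 4 - 36*5*11 = 4 - 36*55 = 4 - 1*1980 = 4 - 1980 = -1976)
(u(K(-1, 7)) + 292382) + 93015 = (-1976 + 292382) + 93015 = 290406 + 93015 = 383421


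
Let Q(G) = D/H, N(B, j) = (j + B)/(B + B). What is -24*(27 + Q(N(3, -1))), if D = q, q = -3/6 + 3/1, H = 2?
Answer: -678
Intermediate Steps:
N(B, j) = (B + j)/(2*B) (N(B, j) = (B + j)/((2*B)) = (B + j)*(1/(2*B)) = (B + j)/(2*B))
q = 5/2 (q = -3*⅙ + 3*1 = -½ + 3 = 5/2 ≈ 2.5000)
D = 5/2 ≈ 2.5000
Q(G) = 5/4 (Q(G) = (5/2)/2 = (5/2)*(½) = 5/4)
-24*(27 + Q(N(3, -1))) = -24*(27 + 5/4) = -24*113/4 = -678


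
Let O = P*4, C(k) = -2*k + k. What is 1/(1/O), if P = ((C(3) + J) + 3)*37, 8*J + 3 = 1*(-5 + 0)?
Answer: -148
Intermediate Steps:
J = -1 (J = -3/8 + (1*(-5 + 0))/8 = -3/8 + (1*(-5))/8 = -3/8 + (⅛)*(-5) = -3/8 - 5/8 = -1)
C(k) = -k
P = -37 (P = ((-1*3 - 1) + 3)*37 = ((-3 - 1) + 3)*37 = (-4 + 3)*37 = -1*37 = -37)
O = -148 (O = -37*4 = -148)
1/(1/O) = 1/(1/(-148)) = 1/(-1/148) = -148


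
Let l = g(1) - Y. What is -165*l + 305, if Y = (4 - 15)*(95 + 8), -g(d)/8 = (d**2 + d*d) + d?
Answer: -182680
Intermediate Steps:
g(d) = -16*d**2 - 8*d (g(d) = -8*((d**2 + d*d) + d) = -8*((d**2 + d**2) + d) = -8*(2*d**2 + d) = -8*(d + 2*d**2) = -16*d**2 - 8*d)
Y = -1133 (Y = -11*103 = -1133)
l = 1109 (l = -8*1*(1 + 2*1) - 1*(-1133) = -8*1*(1 + 2) + 1133 = -8*1*3 + 1133 = -24 + 1133 = 1109)
-165*l + 305 = -165*1109 + 305 = -182985 + 305 = -182680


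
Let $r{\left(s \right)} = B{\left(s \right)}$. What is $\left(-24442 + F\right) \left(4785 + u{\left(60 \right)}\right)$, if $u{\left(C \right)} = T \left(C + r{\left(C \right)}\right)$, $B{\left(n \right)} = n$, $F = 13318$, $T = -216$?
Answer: $235105740$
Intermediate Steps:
$r{\left(s \right)} = s$
$u{\left(C \right)} = - 432 C$ ($u{\left(C \right)} = - 216 \left(C + C\right) = - 216 \cdot 2 C = - 432 C$)
$\left(-24442 + F\right) \left(4785 + u{\left(60 \right)}\right) = \left(-24442 + 13318\right) \left(4785 - 25920\right) = - 11124 \left(4785 - 25920\right) = \left(-11124\right) \left(-21135\right) = 235105740$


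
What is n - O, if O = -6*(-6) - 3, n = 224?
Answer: 191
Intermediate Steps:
O = 33 (O = 36 - 3 = 33)
n - O = 224 - 1*33 = 224 - 33 = 191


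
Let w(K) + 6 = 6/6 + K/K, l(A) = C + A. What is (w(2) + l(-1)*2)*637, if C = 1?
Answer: -2548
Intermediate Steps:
l(A) = 1 + A
w(K) = -4 (w(K) = -6 + (6/6 + K/K) = -6 + (6*(1/6) + 1) = -6 + (1 + 1) = -6 + 2 = -4)
(w(2) + l(-1)*2)*637 = (-4 + (1 - 1)*2)*637 = (-4 + 0*2)*637 = (-4 + 0)*637 = -4*637 = -2548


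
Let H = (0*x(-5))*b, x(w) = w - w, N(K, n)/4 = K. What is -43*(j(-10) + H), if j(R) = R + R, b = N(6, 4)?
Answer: 860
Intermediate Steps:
N(K, n) = 4*K
b = 24 (b = 4*6 = 24)
x(w) = 0
j(R) = 2*R
H = 0 (H = (0*0)*24 = 0*24 = 0)
-43*(j(-10) + H) = -43*(2*(-10) + 0) = -43*(-20 + 0) = -43*(-20) = 860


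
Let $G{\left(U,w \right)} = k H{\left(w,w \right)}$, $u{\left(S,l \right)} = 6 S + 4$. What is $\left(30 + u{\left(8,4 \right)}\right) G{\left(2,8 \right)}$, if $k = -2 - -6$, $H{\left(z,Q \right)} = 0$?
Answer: $0$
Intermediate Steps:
$u{\left(S,l \right)} = 4 + 6 S$
$k = 4$ ($k = -2 + 6 = 4$)
$G{\left(U,w \right)} = 0$ ($G{\left(U,w \right)} = 4 \cdot 0 = 0$)
$\left(30 + u{\left(8,4 \right)}\right) G{\left(2,8 \right)} = \left(30 + \left(4 + 6 \cdot 8\right)\right) 0 = \left(30 + \left(4 + 48\right)\right) 0 = \left(30 + 52\right) 0 = 82 \cdot 0 = 0$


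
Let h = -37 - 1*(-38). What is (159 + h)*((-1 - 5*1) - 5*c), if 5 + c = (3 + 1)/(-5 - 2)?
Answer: 24480/7 ≈ 3497.1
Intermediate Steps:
h = 1 (h = -37 + 38 = 1)
c = -39/7 (c = -5 + (3 + 1)/(-5 - 2) = -5 + 4/(-7) = -5 + 4*(-⅐) = -5 - 4/7 = -39/7 ≈ -5.5714)
(159 + h)*((-1 - 5*1) - 5*c) = (159 + 1)*((-1 - 5*1) - 5*(-39/7)) = 160*((-1 - 5) + 195/7) = 160*(-6 + 195/7) = 160*(153/7) = 24480/7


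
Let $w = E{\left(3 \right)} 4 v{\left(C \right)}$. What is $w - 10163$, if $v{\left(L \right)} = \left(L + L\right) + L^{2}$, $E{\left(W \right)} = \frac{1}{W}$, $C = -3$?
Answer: $-10159$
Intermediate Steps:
$v{\left(L \right)} = L^{2} + 2 L$ ($v{\left(L \right)} = 2 L + L^{2} = L^{2} + 2 L$)
$w = 4$ ($w = \frac{1}{3} \cdot 4 \left(- 3 \left(2 - 3\right)\right) = \frac{1}{3} \cdot 4 \left(\left(-3\right) \left(-1\right)\right) = \frac{4}{3} \cdot 3 = 4$)
$w - 10163 = 4 - 10163 = -10159$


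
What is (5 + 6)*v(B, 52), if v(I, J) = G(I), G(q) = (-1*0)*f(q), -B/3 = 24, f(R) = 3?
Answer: 0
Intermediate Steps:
B = -72 (B = -3*24 = -72)
G(q) = 0 (G(q) = -1*0*3 = 0*3 = 0)
v(I, J) = 0
(5 + 6)*v(B, 52) = (5 + 6)*0 = 11*0 = 0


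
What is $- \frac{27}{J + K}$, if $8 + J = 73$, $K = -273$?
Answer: $\frac{27}{208} \approx 0.12981$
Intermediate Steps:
$J = 65$ ($J = -8 + 73 = 65$)
$- \frac{27}{J + K} = - \frac{27}{65 - 273} = - \frac{27}{-208} = \left(-27\right) \left(- \frac{1}{208}\right) = \frac{27}{208}$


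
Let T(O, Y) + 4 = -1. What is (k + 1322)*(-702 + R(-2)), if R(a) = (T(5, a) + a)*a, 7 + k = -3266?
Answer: 1342288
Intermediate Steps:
k = -3273 (k = -7 - 3266 = -3273)
T(O, Y) = -5 (T(O, Y) = -4 - 1 = -5)
R(a) = a*(-5 + a) (R(a) = (-5 + a)*a = a*(-5 + a))
(k + 1322)*(-702 + R(-2)) = (-3273 + 1322)*(-702 - 2*(-5 - 2)) = -1951*(-702 - 2*(-7)) = -1951*(-702 + 14) = -1951*(-688) = 1342288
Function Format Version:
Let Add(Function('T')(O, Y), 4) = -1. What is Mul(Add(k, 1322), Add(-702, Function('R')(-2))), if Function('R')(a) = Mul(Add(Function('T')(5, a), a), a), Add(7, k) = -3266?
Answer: 1342288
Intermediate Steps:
k = -3273 (k = Add(-7, -3266) = -3273)
Function('T')(O, Y) = -5 (Function('T')(O, Y) = Add(-4, -1) = -5)
Function('R')(a) = Mul(a, Add(-5, a)) (Function('R')(a) = Mul(Add(-5, a), a) = Mul(a, Add(-5, a)))
Mul(Add(k, 1322), Add(-702, Function('R')(-2))) = Mul(Add(-3273, 1322), Add(-702, Mul(-2, Add(-5, -2)))) = Mul(-1951, Add(-702, Mul(-2, -7))) = Mul(-1951, Add(-702, 14)) = Mul(-1951, -688) = 1342288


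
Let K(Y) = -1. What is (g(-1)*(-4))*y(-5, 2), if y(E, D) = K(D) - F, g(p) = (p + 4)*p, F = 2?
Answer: -36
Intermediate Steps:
g(p) = p*(4 + p) (g(p) = (4 + p)*p = p*(4 + p))
y(E, D) = -3 (y(E, D) = -1 - 1*2 = -1 - 2 = -3)
(g(-1)*(-4))*y(-5, 2) = (-(4 - 1)*(-4))*(-3) = (-1*3*(-4))*(-3) = -3*(-4)*(-3) = 12*(-3) = -36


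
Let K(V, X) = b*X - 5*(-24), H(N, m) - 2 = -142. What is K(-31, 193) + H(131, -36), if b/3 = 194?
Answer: 112306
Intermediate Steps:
H(N, m) = -140 (H(N, m) = 2 - 142 = -140)
b = 582 (b = 3*194 = 582)
K(V, X) = 120 + 582*X (K(V, X) = 582*X - 5*(-24) = 582*X + 120 = 120 + 582*X)
K(-31, 193) + H(131, -36) = (120 + 582*193) - 140 = (120 + 112326) - 140 = 112446 - 140 = 112306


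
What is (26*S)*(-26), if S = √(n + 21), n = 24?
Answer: -2028*√5 ≈ -4534.8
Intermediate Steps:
S = 3*√5 (S = √(24 + 21) = √45 = 3*√5 ≈ 6.7082)
(26*S)*(-26) = (26*(3*√5))*(-26) = (78*√5)*(-26) = -2028*√5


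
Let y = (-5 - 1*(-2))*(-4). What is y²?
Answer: 144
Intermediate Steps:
y = 12 (y = (-5 + 2)*(-4) = -3*(-4) = 12)
y² = 12² = 144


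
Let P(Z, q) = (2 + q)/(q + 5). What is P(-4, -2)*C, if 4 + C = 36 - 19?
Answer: 0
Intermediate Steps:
P(Z, q) = (2 + q)/(5 + q)
C = 13 (C = -4 + (36 - 19) = -4 + 17 = 13)
P(-4, -2)*C = ((2 - 2)/(5 - 2))*13 = (0/3)*13 = ((1/3)*0)*13 = 0*13 = 0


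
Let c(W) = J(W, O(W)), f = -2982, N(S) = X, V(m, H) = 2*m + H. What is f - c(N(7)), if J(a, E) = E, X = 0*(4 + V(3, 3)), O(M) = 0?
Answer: -2982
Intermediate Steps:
V(m, H) = H + 2*m
X = 0 (X = 0*(4 + (3 + 2*3)) = 0*(4 + (3 + 6)) = 0*(4 + 9) = 0*13 = 0)
N(S) = 0
c(W) = 0
f - c(N(7)) = -2982 - 1*0 = -2982 + 0 = -2982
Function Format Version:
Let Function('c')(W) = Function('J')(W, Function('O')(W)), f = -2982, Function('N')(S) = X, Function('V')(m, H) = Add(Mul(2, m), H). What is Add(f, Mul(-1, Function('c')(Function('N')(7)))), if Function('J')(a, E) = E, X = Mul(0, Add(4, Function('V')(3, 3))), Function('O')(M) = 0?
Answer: -2982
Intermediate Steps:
Function('V')(m, H) = Add(H, Mul(2, m))
X = 0 (X = Mul(0, Add(4, Add(3, Mul(2, 3)))) = Mul(0, Add(4, Add(3, 6))) = Mul(0, Add(4, 9)) = Mul(0, 13) = 0)
Function('N')(S) = 0
Function('c')(W) = 0
Add(f, Mul(-1, Function('c')(Function('N')(7)))) = Add(-2982, Mul(-1, 0)) = Add(-2982, 0) = -2982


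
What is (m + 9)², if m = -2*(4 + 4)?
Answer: 49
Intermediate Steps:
m = -16 (m = -2*8 = -16)
(m + 9)² = (-16 + 9)² = (-7)² = 49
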